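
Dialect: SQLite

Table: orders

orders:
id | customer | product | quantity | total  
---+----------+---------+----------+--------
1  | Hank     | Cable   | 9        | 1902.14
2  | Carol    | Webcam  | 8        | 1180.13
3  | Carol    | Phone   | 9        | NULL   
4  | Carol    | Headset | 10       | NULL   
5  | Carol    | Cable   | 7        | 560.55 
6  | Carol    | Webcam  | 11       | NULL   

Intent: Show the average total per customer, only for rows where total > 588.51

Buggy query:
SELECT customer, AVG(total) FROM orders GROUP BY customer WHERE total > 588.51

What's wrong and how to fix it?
Bug: WHERE cannot follow GROUP BY

Fix: Place WHERE between FROM and GROUP BY

Corrected query:
SELECT customer, AVG(total) FROM orders WHERE total > 588.51 GROUP BY customer

Result:
customer | AVG(total)
---------+-----------
Carol    | 1180.13   
Hank     | 1902.14   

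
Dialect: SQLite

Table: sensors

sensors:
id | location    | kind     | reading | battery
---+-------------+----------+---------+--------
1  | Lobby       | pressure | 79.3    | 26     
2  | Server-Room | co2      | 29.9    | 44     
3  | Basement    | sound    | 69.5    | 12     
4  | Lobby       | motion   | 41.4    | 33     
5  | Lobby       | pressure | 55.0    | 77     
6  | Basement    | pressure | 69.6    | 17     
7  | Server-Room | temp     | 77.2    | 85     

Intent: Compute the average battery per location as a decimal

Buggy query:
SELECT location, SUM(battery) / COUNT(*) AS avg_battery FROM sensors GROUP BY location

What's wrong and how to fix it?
Bug: Both operands are integers, so '/' performs integer division and truncates

Fix: Multiply by 1.0 (or CAST to REAL) to force floating-point division

Corrected query:
SELECT location, SUM(battery) * 1.0 / COUNT(*) AS avg_battery FROM sensors GROUP BY location

Result:
location    | avg_battery
------------+------------
Basement    | 14.5       
Lobby       | 45.333333  
Server-Room | 64.5       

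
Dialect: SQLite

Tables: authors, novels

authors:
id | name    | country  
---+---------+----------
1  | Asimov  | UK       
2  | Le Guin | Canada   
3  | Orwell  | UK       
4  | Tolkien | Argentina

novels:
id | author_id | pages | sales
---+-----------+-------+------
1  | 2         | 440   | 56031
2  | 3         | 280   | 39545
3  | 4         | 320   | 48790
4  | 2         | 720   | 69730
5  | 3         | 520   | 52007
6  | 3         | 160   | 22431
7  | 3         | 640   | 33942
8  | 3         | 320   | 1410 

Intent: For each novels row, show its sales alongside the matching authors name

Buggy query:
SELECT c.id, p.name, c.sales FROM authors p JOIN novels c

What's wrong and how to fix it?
Bug: JOIN with no ON clause produces a cartesian product; every novels row pairs with every authors row

Fix: Specify the join condition linking the foreign key to the parent id

Corrected query:
SELECT c.id, p.name, c.sales FROM authors p JOIN novels c ON c.author_id = p.id

Result:
id | name    | sales
---+---------+------
1  | Le Guin | 56031
2  | Orwell  | 39545
3  | Tolkien | 48790
4  | Le Guin | 69730
5  | Orwell  | 52007
6  | Orwell  | 22431
7  | Orwell  | 33942
8  | Orwell  | 1410 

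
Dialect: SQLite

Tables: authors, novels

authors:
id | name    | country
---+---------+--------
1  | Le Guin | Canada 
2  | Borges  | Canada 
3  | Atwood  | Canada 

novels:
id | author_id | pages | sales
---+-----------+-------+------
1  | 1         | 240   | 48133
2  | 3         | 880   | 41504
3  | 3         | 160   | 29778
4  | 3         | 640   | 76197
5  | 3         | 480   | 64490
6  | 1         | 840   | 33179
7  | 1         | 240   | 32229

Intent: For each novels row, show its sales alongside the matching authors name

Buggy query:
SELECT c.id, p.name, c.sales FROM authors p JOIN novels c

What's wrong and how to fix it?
Bug: JOIN with no ON clause produces a cartesian product; every novels row pairs with every authors row

Fix: Add ON c.author_id = p.id to the JOIN

Corrected query:
SELECT c.id, p.name, c.sales FROM authors p JOIN novels c ON c.author_id = p.id

Result:
id | name    | sales
---+---------+------
1  | Le Guin | 48133
2  | Atwood  | 41504
3  | Atwood  | 29778
4  | Atwood  | 76197
5  | Atwood  | 64490
6  | Le Guin | 33179
7  | Le Guin | 32229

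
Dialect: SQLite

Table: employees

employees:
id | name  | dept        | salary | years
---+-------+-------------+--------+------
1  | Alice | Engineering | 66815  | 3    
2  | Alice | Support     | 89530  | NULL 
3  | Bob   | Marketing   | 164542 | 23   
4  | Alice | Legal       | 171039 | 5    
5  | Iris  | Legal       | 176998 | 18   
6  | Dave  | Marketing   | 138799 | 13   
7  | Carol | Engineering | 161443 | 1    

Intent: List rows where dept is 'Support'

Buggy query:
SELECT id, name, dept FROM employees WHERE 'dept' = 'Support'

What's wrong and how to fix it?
Bug: 'dept' in single quotes is a string literal, not the column; the comparison is literal-vs-literal and never true

Fix: Reference the column as dept without single quotes

Corrected query:
SELECT id, name, dept FROM employees WHERE dept = 'Support'

Result:
id | name  | dept   
---+-------+--------
2  | Alice | Support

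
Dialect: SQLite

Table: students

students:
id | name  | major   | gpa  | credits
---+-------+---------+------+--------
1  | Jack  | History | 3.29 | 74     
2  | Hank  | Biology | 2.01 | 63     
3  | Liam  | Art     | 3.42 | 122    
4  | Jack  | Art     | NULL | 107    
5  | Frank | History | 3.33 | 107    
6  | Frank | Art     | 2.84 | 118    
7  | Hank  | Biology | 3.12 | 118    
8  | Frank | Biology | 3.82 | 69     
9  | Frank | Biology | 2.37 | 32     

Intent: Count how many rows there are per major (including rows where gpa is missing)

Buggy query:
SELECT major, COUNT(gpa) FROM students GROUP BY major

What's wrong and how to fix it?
Bug: COUNT(column) counts non-NULL values only; rows with NULL gpa aren't counted

Fix: Use COUNT(*) to count all rows regardless of NULL

Corrected query:
SELECT major, COUNT(*) FROM students GROUP BY major

Result:
major   | COUNT(*)
--------+---------
Art     | 3       
Biology | 4       
History | 2       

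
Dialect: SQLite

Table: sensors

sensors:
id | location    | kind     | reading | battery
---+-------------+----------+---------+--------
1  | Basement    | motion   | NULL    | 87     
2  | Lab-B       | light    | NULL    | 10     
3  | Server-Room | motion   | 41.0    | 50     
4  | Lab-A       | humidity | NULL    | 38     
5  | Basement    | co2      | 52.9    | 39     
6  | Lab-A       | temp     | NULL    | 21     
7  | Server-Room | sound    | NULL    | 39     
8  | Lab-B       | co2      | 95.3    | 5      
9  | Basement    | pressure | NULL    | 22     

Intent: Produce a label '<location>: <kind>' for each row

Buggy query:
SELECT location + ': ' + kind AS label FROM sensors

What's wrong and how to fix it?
Bug: SQLite uses || for string concatenation; + coerces text to numbers (yielding 0)

Fix: Replace + with || to concatenate text

Corrected query:
SELECT location || ': ' || kind AS label FROM sensors

Result:
label              
-------------------
Basement: motion   
Lab-B: light       
Server-Room: motion
Lab-A: humidity    
Basement: co2      
Lab-A: temp        
Server-Room: sound 
Lab-B: co2         
Basement: pressure 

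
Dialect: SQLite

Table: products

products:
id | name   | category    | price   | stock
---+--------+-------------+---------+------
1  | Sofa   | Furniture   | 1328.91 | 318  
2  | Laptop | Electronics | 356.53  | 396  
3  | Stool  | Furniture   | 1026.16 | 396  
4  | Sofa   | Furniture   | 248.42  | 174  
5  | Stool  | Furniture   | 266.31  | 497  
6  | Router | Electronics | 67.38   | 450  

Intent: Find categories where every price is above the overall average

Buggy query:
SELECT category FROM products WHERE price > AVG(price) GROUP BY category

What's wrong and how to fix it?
Bug: WHERE evaluates per row before aggregation, so AVG() is unavailable

Fix: Use a subquery for AVG and a HAVING MIN(...) filter so the condition holds for every row in the group

Corrected query:
SELECT category FROM products GROUP BY category HAVING MIN(price) > (SELECT AVG(price) FROM products)

Result:
(no rows)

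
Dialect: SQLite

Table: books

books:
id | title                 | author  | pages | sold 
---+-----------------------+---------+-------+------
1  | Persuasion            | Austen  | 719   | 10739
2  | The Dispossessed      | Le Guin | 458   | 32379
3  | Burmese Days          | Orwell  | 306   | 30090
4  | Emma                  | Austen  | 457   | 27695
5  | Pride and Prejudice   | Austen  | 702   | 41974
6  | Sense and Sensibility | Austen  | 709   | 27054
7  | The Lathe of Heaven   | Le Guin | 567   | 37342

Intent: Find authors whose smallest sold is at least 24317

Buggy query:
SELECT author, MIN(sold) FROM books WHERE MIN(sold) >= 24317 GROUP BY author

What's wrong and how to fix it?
Bug: MIN() in WHERE is a misuse of aggregate

Fix: Use HAVING for the per-group MIN condition

Corrected query:
SELECT author, MIN(sold) FROM books GROUP BY author HAVING MIN(sold) >= 24317

Result:
author  | MIN(sold)
--------+----------
Le Guin | 32379    
Orwell  | 30090    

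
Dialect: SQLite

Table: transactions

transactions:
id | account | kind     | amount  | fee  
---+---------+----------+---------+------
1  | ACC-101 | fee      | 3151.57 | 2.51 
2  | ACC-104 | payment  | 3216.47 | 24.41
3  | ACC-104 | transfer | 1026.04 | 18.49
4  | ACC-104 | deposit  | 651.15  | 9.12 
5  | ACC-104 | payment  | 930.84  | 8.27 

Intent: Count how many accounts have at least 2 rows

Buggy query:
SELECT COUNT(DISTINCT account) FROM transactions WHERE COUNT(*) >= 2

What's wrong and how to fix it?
Bug: WHERE filters individual rows, not groups, so a group-level COUNT is invalid there

Fix: Group first with HAVING COUNT(*) >= 2, then COUNT the resulting groups

Corrected query:
SELECT COUNT(*) FROM (SELECT account FROM transactions GROUP BY account HAVING COUNT(*) >= 2)

Result:
COUNT(*)
--------
1       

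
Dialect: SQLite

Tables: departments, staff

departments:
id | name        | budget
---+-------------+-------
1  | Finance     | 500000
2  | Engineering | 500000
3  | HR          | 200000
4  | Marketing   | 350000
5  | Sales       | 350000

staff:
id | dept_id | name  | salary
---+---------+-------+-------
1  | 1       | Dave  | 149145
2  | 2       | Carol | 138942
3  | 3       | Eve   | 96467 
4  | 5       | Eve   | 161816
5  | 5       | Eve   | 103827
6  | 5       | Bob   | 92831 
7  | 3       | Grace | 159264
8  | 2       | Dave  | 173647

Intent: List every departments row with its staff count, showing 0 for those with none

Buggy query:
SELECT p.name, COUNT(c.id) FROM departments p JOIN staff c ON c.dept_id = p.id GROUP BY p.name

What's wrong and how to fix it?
Bug: An inner join excludes parents with zero children

Fix: Use LEFT JOIN so parents without children still appear (COUNT(c.id) gives 0)

Corrected query:
SELECT p.name, COUNT(c.id) FROM departments p LEFT JOIN staff c ON c.dept_id = p.id GROUP BY p.name

Result:
name        | COUNT(c.id)
------------+------------
Engineering | 2          
Finance     | 1          
HR          | 2          
Marketing   | 0          
Sales       | 3          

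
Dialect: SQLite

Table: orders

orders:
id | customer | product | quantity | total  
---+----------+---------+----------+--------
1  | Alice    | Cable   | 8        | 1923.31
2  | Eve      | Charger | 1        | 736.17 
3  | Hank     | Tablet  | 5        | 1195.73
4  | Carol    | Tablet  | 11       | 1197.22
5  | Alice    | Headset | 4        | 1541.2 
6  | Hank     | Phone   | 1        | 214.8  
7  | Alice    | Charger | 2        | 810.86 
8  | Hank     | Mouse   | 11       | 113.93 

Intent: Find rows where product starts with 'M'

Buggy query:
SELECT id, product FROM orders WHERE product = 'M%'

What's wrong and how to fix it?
Bug: Wildcards only work with LIKE; '=' treats '%' as a literal character

Fix: Use LIKE for wildcard pattern matching

Corrected query:
SELECT id, product FROM orders WHERE product LIKE 'M%'

Result:
id | product
---+--------
8  | Mouse  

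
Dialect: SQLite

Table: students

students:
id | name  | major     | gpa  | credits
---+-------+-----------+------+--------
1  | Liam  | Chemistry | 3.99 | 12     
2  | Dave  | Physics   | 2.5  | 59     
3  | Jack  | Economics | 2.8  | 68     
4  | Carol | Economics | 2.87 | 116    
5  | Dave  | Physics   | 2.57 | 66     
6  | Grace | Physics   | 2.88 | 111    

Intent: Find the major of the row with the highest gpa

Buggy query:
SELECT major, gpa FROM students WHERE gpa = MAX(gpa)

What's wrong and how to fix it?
Bug: WHERE is evaluated per row; an aggregate over the whole table isn't defined there

Fix: Use a subquery: WHERE gpa = (SELECT MAX(gpa) FROM students)

Corrected query:
SELECT major, gpa FROM students WHERE gpa = (SELECT MAX(gpa) FROM students)

Result:
major     | gpa 
----------+-----
Chemistry | 3.99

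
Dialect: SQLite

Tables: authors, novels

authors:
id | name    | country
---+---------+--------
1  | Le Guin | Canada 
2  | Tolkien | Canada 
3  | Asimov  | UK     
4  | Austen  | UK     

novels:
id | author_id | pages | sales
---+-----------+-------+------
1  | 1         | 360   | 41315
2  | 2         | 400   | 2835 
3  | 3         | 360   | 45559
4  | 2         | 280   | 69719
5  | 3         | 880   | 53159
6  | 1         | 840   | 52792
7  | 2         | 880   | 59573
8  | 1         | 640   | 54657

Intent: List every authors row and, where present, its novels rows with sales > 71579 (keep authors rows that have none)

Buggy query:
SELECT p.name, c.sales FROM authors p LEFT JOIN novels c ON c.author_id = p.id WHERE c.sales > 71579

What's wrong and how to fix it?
Bug: A WHERE condition on the right-hand table after LEFT JOIN drops unmatched parents

Fix: Move the right-table condition into the ON clause so unmatched parents are kept

Corrected query:
SELECT p.name, c.sales FROM authors p LEFT JOIN novels c ON c.author_id = p.id AND c.sales > 71579

Result:
name    | sales
--------+------
Le Guin | NULL 
Tolkien | NULL 
Asimov  | NULL 
Austen  | NULL 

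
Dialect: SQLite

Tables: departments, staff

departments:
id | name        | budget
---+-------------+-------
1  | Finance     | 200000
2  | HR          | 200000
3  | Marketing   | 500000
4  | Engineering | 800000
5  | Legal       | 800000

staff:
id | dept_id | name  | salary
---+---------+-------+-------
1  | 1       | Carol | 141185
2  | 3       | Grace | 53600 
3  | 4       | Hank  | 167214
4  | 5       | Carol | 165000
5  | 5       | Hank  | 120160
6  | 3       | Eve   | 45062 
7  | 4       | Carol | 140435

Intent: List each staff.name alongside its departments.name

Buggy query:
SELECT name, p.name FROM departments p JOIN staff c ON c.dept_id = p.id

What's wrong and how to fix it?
Bug: Both tables have a 'name' column; the unqualified reference is ambiguous

Fix: Prefix ambiguous columns with the table alias

Corrected query:
SELECT c.name, p.name FROM departments p JOIN staff c ON c.dept_id = p.id

Result:
name  | name       
------+------------
Carol | Finance    
Grace | Marketing  
Hank  | Engineering
Carol | Legal      
Hank  | Legal      
Eve   | Marketing  
Carol | Engineering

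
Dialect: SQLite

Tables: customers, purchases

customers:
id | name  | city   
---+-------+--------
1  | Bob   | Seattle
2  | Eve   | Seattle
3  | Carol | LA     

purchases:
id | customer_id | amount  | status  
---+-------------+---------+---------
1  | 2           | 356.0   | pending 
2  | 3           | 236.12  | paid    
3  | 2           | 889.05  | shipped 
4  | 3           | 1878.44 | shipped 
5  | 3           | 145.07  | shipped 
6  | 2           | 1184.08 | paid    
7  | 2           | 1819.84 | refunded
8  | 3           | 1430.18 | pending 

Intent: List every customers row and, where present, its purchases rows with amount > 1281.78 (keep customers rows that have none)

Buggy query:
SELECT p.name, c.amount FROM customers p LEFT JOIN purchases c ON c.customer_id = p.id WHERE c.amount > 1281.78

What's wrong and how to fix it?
Bug: A WHERE condition on the right-hand table after LEFT JOIN drops unmatched parents

Fix: Put 'c.amount > 1281.78' in the JOIN's ON clause instead of WHERE

Corrected query:
SELECT p.name, c.amount FROM customers p LEFT JOIN purchases c ON c.customer_id = p.id AND c.amount > 1281.78

Result:
name  | amount 
------+--------
Bob   | NULL   
Eve   | 1819.84
Carol | 1430.18
Carol | 1878.44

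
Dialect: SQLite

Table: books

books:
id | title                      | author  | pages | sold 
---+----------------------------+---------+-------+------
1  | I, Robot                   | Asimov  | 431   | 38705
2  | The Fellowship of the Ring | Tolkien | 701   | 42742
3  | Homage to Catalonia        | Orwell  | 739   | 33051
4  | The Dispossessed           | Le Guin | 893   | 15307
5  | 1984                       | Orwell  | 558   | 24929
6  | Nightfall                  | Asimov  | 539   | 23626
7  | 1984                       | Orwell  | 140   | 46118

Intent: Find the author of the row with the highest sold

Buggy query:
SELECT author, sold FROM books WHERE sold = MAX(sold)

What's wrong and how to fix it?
Bug: WHERE is evaluated per row; an aggregate over the whole table isn't defined there

Fix: Use a subquery: WHERE sold = (SELECT MAX(sold) FROM books)

Corrected query:
SELECT author, sold FROM books WHERE sold = (SELECT MAX(sold) FROM books)

Result:
author | sold 
-------+------
Orwell | 46118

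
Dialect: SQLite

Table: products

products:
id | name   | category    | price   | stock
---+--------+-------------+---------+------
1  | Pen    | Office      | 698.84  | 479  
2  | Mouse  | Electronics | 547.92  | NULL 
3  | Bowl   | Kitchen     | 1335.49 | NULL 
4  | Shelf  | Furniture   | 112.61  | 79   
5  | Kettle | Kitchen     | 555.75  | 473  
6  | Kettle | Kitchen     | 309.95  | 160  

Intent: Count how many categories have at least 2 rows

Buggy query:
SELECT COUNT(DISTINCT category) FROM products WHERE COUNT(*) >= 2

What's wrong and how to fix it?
Bug: WHERE filters individual rows, not groups, so a group-level COUNT is invalid there

Fix: Use a subquery that GROUPs and filters with HAVING, then count its rows

Corrected query:
SELECT COUNT(*) FROM (SELECT category FROM products GROUP BY category HAVING COUNT(*) >= 2)

Result:
COUNT(*)
--------
1       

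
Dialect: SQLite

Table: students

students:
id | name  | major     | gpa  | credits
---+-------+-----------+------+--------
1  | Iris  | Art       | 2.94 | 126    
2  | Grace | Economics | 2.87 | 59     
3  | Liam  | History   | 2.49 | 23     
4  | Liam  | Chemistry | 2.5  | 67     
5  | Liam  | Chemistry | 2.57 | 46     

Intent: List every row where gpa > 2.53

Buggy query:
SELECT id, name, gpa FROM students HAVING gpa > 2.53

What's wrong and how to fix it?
Bug: This is a non-aggregate query (no GROUP BY, no aggregates), so in SQLite the HAVING clause is invalid here; a row-level condition belongs in WHERE

Fix: Replace HAVING with WHERE since the condition applies to individual rows

Corrected query:
SELECT id, name, gpa FROM students WHERE gpa > 2.53

Result:
id | name  | gpa 
---+-------+-----
1  | Iris  | 2.94
2  | Grace | 2.87
5  | Liam  | 2.57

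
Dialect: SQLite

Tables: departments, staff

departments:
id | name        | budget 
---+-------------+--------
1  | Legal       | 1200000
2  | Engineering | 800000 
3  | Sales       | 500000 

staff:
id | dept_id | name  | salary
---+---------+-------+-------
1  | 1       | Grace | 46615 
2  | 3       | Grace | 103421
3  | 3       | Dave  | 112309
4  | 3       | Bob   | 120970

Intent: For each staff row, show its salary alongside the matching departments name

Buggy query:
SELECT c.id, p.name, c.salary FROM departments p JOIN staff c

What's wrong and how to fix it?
Bug: Missing join condition: each staff row is matched to all departments rows instead of just its own

Fix: Specify the join condition linking the foreign key to the parent id

Corrected query:
SELECT c.id, p.name, c.salary FROM departments p JOIN staff c ON c.dept_id = p.id

Result:
id | name  | salary
---+-------+-------
1  | Legal | 46615 
2  | Sales | 103421
3  | Sales | 112309
4  | Sales | 120970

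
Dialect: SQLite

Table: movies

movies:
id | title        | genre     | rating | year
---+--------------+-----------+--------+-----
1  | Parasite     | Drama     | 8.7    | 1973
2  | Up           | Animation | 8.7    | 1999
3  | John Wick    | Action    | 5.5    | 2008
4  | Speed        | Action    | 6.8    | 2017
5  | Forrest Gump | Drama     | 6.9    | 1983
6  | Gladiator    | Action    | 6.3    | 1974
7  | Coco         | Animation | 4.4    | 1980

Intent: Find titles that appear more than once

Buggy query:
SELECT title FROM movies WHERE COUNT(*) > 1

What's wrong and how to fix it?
Bug: COUNT(*) is an aggregate and cannot be used in WHERE

Fix: GROUP BY title, then filter groups with HAVING COUNT(*) > 1

Corrected query:
SELECT title FROM movies GROUP BY title HAVING COUNT(*) > 1

Result:
(no rows)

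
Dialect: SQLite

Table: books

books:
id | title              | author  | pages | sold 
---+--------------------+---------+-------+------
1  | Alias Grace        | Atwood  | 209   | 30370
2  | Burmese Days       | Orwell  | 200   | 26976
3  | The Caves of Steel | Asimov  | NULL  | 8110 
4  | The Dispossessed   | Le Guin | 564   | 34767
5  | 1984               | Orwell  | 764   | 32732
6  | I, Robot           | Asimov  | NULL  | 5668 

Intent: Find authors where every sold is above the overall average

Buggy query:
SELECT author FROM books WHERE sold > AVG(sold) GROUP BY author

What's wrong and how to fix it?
Bug: WHERE evaluates per row before aggregation, so AVG() is unavailable

Fix: Compute the overall average in a scalar subquery and compare each group's MIN against it in HAVING

Corrected query:
SELECT author FROM books GROUP BY author HAVING MIN(sold) > (SELECT AVG(sold) FROM books)

Result:
author 
-------
Atwood 
Le Guin
Orwell 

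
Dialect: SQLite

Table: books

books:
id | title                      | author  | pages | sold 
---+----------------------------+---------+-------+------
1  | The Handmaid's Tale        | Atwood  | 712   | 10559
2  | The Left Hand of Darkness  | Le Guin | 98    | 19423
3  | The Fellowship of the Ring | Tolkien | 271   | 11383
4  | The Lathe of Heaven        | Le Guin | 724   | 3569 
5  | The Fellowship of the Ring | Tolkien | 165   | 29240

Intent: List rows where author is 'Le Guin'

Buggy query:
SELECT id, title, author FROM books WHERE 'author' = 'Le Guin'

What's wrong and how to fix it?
Bug: Single quotes denote string literals in SQL; the column name is being compared as a constant string

Fix: Reference the column as author without single quotes

Corrected query:
SELECT id, title, author FROM books WHERE author = 'Le Guin'

Result:
id | title                     | author 
---+---------------------------+--------
2  | The Left Hand of Darkness | Le Guin
4  | The Lathe of Heaven       | Le Guin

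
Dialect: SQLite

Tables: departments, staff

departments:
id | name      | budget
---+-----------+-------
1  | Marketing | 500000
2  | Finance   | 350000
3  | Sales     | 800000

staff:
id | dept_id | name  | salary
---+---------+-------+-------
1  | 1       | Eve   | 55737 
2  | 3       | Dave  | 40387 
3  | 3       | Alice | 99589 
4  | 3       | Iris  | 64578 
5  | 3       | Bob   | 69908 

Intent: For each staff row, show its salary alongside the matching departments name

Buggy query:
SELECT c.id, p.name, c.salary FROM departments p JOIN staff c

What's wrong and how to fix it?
Bug: Missing join condition: each staff row is matched to all departments rows instead of just its own

Fix: Specify the join condition linking the foreign key to the parent id

Corrected query:
SELECT c.id, p.name, c.salary FROM departments p JOIN staff c ON c.dept_id = p.id

Result:
id | name      | salary
---+-----------+-------
1  | Marketing | 55737 
2  | Sales     | 40387 
3  | Sales     | 99589 
4  | Sales     | 64578 
5  | Sales     | 69908 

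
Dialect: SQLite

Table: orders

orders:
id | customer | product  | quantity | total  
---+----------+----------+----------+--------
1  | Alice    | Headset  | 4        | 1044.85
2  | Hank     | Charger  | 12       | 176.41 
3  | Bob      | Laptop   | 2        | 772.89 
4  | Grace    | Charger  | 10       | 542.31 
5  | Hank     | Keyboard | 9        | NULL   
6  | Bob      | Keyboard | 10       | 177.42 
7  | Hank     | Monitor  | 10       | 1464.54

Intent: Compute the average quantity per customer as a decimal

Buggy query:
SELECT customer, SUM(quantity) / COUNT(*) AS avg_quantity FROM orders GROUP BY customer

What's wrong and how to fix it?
Bug: SUM(quantity) and COUNT(*) are both integers; the division truncates the fractional part

Fix: Cast one side to REAL so the division keeps the fractional part

Corrected query:
SELECT customer, SUM(quantity) * 1.0 / COUNT(*) AS avg_quantity FROM orders GROUP BY customer

Result:
customer | avg_quantity
---------+-------------
Alice    | 4           
Bob      | 6           
Grace    | 10          
Hank     | 10.333333   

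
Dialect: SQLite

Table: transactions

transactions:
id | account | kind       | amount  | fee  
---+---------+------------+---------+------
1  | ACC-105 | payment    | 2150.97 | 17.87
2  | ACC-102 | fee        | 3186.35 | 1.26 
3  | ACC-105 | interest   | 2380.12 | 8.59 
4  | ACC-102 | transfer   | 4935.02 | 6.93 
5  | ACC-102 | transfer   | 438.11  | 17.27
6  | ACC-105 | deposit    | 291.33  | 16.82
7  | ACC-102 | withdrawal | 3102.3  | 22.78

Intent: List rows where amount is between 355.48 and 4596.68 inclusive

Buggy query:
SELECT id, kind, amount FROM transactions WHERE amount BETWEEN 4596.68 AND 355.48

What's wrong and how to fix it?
Bug: The bounds are reversed; BETWEEN a AND b requires a <= b to match anything

Fix: Write BETWEEN 355.48 AND 4596.68

Corrected query:
SELECT id, kind, amount FROM transactions WHERE amount BETWEEN 355.48 AND 4596.68

Result:
id | kind       | amount 
---+------------+--------
1  | payment    | 2150.97
2  | fee        | 3186.35
3  | interest   | 2380.12
5  | transfer   | 438.11 
7  | withdrawal | 3102.3 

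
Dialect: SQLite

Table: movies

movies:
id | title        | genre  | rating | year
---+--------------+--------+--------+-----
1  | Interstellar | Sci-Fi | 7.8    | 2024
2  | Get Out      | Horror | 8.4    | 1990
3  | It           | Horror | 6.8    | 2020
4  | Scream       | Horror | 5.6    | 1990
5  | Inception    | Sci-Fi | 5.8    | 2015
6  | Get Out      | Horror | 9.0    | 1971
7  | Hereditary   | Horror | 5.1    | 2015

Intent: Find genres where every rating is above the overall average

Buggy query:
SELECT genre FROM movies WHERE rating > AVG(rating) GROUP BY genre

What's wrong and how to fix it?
Bug: AVG() is an aggregate; it can't sit directly in WHERE

Fix: Compute the overall average in a scalar subquery and compare each group's MIN against it in HAVING

Corrected query:
SELECT genre FROM movies GROUP BY genre HAVING MIN(rating) > (SELECT AVG(rating) FROM movies)

Result:
(no rows)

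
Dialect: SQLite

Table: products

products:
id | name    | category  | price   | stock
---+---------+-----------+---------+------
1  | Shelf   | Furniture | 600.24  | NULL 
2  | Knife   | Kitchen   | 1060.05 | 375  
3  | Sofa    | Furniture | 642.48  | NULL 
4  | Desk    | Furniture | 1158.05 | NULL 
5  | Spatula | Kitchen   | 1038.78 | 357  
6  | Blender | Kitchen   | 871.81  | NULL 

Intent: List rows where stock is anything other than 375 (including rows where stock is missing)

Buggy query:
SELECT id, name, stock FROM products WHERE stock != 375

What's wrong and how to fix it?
Bug: Inequality against NULL is unknown, not true; rows with NULL are dropped

Fix: Handle NULL separately with IS NULL alongside the inequality

Corrected query:
SELECT id, name, stock FROM products WHERE stock != 375 OR stock IS NULL

Result:
id | name    | stock
---+---------+------
1  | Shelf   | NULL 
3  | Sofa    | NULL 
4  | Desk    | NULL 
5  | Spatula | 357  
6  | Blender | NULL 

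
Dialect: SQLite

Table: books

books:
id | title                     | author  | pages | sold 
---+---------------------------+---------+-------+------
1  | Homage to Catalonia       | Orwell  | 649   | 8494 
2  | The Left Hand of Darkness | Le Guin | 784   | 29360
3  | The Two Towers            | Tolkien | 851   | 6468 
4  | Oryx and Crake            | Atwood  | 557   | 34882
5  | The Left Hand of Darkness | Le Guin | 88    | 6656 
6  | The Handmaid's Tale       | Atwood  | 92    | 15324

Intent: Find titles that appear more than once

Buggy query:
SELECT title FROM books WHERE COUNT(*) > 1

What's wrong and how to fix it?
Bug: WHERE can't reference COUNT(*); aggregates are computed after WHERE

Fix: Group first, then use HAVING for the count condition

Corrected query:
SELECT title FROM books GROUP BY title HAVING COUNT(*) > 1

Result:
title                    
-------------------------
The Left Hand of Darkness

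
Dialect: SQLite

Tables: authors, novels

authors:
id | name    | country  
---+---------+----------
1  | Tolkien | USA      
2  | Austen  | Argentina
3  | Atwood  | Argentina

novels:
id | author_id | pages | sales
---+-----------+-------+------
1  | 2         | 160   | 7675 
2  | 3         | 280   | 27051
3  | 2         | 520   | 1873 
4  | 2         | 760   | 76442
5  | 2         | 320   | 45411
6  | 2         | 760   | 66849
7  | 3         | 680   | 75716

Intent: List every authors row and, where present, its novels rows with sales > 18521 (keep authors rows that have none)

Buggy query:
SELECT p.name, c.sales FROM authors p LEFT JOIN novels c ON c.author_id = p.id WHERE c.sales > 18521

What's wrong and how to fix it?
Bug: Filtering c.sales in WHERE discards the NULL rows produced by LEFT JOIN, turning it into an inner join

Fix: Move the right-table condition into the ON clause so unmatched parents are kept

Corrected query:
SELECT p.name, c.sales FROM authors p LEFT JOIN novels c ON c.author_id = p.id AND c.sales > 18521

Result:
name    | sales
--------+------
Tolkien | NULL 
Austen  | 45411
Austen  | 66849
Austen  | 76442
Atwood  | 27051
Atwood  | 75716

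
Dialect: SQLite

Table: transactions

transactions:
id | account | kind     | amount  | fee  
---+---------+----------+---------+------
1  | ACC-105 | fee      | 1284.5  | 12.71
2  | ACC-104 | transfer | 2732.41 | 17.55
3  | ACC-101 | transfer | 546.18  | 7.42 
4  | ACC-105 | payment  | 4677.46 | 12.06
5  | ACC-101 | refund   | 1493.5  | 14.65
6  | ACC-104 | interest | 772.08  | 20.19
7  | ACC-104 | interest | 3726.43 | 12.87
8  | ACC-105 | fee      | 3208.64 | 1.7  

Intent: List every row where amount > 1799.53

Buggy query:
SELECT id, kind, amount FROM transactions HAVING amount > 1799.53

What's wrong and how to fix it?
Bug: This is a non-aggregate query (no GROUP BY, no aggregates), so in SQLite the HAVING clause is invalid here; a row-level condition belongs in WHERE

Fix: Replace HAVING with WHERE since the condition applies to individual rows

Corrected query:
SELECT id, kind, amount FROM transactions WHERE amount > 1799.53

Result:
id | kind     | amount 
---+----------+--------
2  | transfer | 2732.41
4  | payment  | 4677.46
7  | interest | 3726.43
8  | fee      | 3208.64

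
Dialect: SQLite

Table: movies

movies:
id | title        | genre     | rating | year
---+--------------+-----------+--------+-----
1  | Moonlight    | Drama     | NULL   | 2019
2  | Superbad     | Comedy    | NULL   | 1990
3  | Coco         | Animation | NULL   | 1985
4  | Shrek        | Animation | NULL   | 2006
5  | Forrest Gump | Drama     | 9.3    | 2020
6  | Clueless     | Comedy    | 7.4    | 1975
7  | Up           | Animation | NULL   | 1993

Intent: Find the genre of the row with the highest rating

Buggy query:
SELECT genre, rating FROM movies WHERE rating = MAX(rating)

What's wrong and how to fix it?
Bug: MAX(rating) is an aggregate and cannot be used directly in WHERE

Fix: Wrap MAX in a scalar subquery so WHERE compares against a single value

Corrected query:
SELECT genre, rating FROM movies WHERE rating = (SELECT MAX(rating) FROM movies)

Result:
genre | rating
------+-------
Drama | 9.3   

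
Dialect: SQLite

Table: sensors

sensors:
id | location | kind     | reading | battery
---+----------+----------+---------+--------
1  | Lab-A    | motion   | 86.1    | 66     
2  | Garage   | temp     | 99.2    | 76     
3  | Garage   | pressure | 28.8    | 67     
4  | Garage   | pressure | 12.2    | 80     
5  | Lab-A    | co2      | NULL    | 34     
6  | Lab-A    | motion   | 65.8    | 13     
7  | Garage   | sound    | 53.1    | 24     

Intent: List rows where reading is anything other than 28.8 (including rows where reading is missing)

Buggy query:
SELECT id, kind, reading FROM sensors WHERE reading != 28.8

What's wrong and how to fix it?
Bug: Inequality against NULL is unknown, not true; rows with NULL are dropped

Fix: Handle NULL separately with IS NULL alongside the inequality

Corrected query:
SELECT id, kind, reading FROM sensors WHERE reading != 28.8 OR reading IS NULL

Result:
id | kind     | reading
---+----------+--------
1  | motion   | 86.1   
2  | temp     | 99.2   
4  | pressure | 12.2   
5  | co2      | NULL   
6  | motion   | 65.8   
7  | sound    | 53.1   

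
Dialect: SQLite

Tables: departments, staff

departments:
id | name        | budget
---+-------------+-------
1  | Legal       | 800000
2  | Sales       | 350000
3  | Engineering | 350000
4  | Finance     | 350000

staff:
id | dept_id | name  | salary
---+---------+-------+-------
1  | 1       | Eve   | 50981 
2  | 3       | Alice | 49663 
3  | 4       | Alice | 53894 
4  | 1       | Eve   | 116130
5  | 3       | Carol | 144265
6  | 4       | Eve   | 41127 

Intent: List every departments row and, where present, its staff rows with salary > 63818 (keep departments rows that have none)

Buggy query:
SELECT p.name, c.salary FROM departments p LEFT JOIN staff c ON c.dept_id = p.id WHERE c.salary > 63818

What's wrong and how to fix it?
Bug: Filtering c.salary in WHERE discards the NULL rows produced by LEFT JOIN, turning it into an inner join

Fix: Move the right-table condition into the ON clause so unmatched parents are kept

Corrected query:
SELECT p.name, c.salary FROM departments p LEFT JOIN staff c ON c.dept_id = p.id AND c.salary > 63818

Result:
name        | salary
------------+-------
Legal       | 116130
Sales       | NULL  
Engineering | 144265
Finance     | NULL  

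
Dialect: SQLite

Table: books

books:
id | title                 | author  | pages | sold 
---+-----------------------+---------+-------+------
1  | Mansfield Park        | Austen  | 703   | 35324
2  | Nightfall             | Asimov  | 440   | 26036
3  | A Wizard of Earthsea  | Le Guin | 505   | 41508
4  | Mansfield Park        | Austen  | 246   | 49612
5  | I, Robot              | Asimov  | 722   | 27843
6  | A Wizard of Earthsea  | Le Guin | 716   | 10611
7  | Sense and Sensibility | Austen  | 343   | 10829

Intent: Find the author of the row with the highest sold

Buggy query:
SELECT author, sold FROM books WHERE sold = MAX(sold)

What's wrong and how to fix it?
Bug: MAX(sold) is an aggregate and cannot be used directly in WHERE

Fix: Use a subquery: WHERE sold = (SELECT MAX(sold) FROM books)

Corrected query:
SELECT author, sold FROM books WHERE sold = (SELECT MAX(sold) FROM books)

Result:
author | sold 
-------+------
Austen | 49612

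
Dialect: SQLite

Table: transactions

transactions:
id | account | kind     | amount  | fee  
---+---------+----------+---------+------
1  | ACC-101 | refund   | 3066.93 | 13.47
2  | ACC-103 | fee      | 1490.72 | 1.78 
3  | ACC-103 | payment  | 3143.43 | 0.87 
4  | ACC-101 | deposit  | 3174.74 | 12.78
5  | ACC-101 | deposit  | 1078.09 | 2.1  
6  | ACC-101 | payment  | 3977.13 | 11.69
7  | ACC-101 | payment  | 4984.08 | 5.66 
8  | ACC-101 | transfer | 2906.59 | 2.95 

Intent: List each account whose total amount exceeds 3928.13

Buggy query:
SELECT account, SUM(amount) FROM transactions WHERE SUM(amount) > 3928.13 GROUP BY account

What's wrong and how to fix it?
Bug: Aggregate functions cannot appear in a WHERE clause

Fix: Use HAVING (which filters groups after aggregation) instead of WHERE

Corrected query:
SELECT account, SUM(amount) FROM transactions GROUP BY account HAVING SUM(amount) > 3928.13

Result:
account | SUM(amount)
--------+------------
ACC-101 | 19187.56   
ACC-103 | 4634.15    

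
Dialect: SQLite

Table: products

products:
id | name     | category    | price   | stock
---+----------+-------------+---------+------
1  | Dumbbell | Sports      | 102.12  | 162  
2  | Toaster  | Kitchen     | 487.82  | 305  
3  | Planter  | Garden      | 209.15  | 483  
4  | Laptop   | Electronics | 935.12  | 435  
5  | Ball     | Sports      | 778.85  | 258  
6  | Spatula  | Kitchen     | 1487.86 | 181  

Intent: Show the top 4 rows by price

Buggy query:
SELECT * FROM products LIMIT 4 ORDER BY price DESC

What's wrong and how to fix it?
Bug: ORDER BY cannot follow LIMIT; LIMIT is the final clause

Fix: Swap the clauses: ORDER BY first, then LIMIT

Corrected query:
SELECT * FROM products ORDER BY price DESC LIMIT 4

Result:
id | name    | category    | price   | stock
---+---------+-------------+---------+------
6  | Spatula | Kitchen     | 1487.86 | 181  
4  | Laptop  | Electronics | 935.12  | 435  
5  | Ball    | Sports      | 778.85  | 258  
2  | Toaster | Kitchen     | 487.82  | 305  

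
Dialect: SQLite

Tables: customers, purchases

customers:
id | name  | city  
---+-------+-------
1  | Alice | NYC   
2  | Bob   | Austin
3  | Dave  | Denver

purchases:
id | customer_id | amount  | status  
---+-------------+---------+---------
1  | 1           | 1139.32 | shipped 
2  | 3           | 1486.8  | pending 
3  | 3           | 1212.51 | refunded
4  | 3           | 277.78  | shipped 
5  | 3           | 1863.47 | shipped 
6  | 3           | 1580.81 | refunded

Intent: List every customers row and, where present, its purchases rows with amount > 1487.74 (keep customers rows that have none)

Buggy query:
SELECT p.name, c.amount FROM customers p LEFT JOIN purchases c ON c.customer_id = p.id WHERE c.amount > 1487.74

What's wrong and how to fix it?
Bug: Filtering c.amount in WHERE discards the NULL rows produced by LEFT JOIN, turning it into an inner join

Fix: Put 'c.amount > 1487.74' in the JOIN's ON clause instead of WHERE

Corrected query:
SELECT p.name, c.amount FROM customers p LEFT JOIN purchases c ON c.customer_id = p.id AND c.amount > 1487.74

Result:
name  | amount 
------+--------
Alice | NULL   
Bob   | NULL   
Dave  | 1580.81
Dave  | 1863.47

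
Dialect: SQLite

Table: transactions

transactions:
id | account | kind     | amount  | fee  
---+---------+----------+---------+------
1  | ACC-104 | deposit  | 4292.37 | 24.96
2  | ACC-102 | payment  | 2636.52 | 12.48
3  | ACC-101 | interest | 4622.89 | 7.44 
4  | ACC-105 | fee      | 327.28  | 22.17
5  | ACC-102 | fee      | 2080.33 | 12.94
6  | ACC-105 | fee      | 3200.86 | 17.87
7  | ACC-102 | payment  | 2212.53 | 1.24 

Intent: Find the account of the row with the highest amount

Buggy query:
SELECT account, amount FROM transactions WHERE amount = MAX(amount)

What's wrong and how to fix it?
Bug: WHERE is evaluated per row; an aggregate over the whole table isn't defined there

Fix: Use a subquery: WHERE amount = (SELECT MAX(amount) FROM transactions)

Corrected query:
SELECT account, amount FROM transactions WHERE amount = (SELECT MAX(amount) FROM transactions)

Result:
account | amount 
--------+--------
ACC-101 | 4622.89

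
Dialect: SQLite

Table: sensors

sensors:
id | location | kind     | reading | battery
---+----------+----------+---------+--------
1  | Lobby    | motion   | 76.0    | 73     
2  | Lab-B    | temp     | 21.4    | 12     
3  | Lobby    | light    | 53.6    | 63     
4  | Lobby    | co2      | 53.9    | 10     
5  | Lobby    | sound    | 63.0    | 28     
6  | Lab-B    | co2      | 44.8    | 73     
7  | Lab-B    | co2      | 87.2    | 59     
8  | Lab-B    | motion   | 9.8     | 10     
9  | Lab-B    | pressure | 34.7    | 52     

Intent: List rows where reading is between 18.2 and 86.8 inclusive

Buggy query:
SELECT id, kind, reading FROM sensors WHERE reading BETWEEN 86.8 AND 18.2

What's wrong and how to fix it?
Bug: The bounds are reversed; BETWEEN a AND b requires a <= b to match anything

Fix: Write BETWEEN 18.2 AND 86.8

Corrected query:
SELECT id, kind, reading FROM sensors WHERE reading BETWEEN 18.2 AND 86.8

Result:
id | kind     | reading
---+----------+--------
1  | motion   | 76     
2  | temp     | 21.4   
3  | light    | 53.6   
4  | co2      | 53.9   
5  | sound    | 63     
6  | co2      | 44.8   
9  | pressure | 34.7   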